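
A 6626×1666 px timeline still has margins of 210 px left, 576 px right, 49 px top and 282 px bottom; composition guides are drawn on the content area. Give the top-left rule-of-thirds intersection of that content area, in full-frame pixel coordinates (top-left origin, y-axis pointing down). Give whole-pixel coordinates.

(2157, 494)

Content width = 6626 − 210 − 576 = 5840 px; content height = 1666 − 49 − 282 = 1335 px.
Top-left is one-third across and one-third down within the content area.
x = 210 + 1 × 5840/3 = 210 + 1946.67 ≈ 2157
y = 49 + 1 × 1335/3 = 49 + 445.00 ≈ 494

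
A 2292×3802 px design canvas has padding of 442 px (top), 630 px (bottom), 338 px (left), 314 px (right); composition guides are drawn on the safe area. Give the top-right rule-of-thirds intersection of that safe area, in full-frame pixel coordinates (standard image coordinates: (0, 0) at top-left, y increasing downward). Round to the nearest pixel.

(1431, 1352)

Content width = 2292 − 338 − 314 = 1640 px; content height = 3802 − 442 − 630 = 2730 px.
Top-right is two-thirds across and one-third down within the safe area.
x = 338 + 2 × 1640/3 = 338 + 1093.33 ≈ 1431
y = 442 + 1 × 2730/3 = 442 + 910.00 ≈ 1352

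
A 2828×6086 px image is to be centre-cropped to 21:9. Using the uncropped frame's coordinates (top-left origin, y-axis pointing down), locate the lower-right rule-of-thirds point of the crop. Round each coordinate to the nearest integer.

2828/6086 < 21/9, so the 21:9 crop keeps the full width 2828 and trims height to 2828 × 9/21 = 1212.00 px.
Top offset = (6086 − 1212.00)/2 = 2437.00 px; left offset = 0.
Lower-right is two-thirds across and two-thirds down within the crop:
x = 0.00 + 2 × 2828.00/3 ≈ 1885; y = 2437.00 + 2 × 1212.00/3 ≈ 3245.

(1885, 3245)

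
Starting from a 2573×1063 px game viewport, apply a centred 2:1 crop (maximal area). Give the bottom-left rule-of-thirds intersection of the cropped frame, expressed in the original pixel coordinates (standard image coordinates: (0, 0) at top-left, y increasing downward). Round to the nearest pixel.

x = 932 px, y = 709 px

2573/1063 > 2/1, so the 2:1 crop keeps the full height 1063 and trims width to 1063 × 2/1 = 2126.00 px.
Left offset = (2573 − 2126.00)/2 = 223.50 px; top offset = 0.
Bottom-left is one-third across and two-thirds down within the crop:
x = 223.50 + 1 × 2126.00/3 ≈ 932; y = 0.00 + 2 × 1063.00/3 ≈ 709.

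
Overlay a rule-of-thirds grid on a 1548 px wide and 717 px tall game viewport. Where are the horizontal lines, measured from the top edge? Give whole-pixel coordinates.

717 / 3 = 239, so the horizontal lines sit at one and two thirds of 717.

y = 239 px and y = 478 px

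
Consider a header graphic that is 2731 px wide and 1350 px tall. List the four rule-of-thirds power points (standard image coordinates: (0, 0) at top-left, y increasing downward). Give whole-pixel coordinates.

(910, 450), (1821, 450), (910, 900), (1821, 900)

One third of 2731 is 910.33; one third of 1350 is 450.
Vertical third lines at x = 910 and x = 1821; horizontal third lines at y = 450 and y = 900.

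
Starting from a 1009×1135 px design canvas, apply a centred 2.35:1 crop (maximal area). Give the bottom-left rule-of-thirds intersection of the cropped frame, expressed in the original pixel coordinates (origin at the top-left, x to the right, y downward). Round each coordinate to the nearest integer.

1009/1135 < 2.35/1, so the 2.35:1 crop keeps the full width 1009 and trims height to 1009 × 1/2.35 = 429.36 px.
Top offset = (1135 − 429.36)/2 = 352.82 px; left offset = 0.
Bottom-left is one-third across and two-thirds down within the crop:
x = 0.00 + 1 × 1009.00/3 ≈ 336; y = 352.82 + 2 × 429.36/3 ≈ 639.

(336, 639)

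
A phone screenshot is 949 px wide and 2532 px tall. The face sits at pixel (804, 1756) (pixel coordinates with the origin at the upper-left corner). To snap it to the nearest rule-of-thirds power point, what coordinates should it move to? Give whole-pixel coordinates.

Third lines: x ∈ {316, 633}, y ∈ {844, 1688}.
804 is closer to x = 633; 1756 is closer to y = 1688.
So the nearest intersection is the lower-right power point.

(633, 1688)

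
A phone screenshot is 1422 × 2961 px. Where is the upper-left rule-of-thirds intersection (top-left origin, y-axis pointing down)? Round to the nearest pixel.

x = 474 px, y = 987 px

The upper-left point sits one-third of the way across and one-third of the way down.
x = 1 × 1422/3 ≈ 474; y = 1 × 2961/3 ≈ 987.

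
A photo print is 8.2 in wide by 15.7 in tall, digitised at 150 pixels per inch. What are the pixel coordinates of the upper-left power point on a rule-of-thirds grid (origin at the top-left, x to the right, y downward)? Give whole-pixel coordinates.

(410, 785)

In pixels the canvas is 8.2 × 150 = 1230 wide and 15.7 × 150 = 2355 tall.
The upper-left point is one-third across and one-third down:
x = 1 × 1230/3 ≈ 410; y = 1 × 2355/3 ≈ 785.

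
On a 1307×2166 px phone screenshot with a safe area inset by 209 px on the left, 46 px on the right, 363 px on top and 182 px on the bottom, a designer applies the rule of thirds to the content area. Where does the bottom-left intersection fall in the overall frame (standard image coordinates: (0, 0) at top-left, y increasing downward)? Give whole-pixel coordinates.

Content width = 1307 − 209 − 46 = 1052 px; content height = 2166 − 363 − 182 = 1621 px.
Bottom-left is one-third across and two-thirds down within the content area.
x = 209 + 1 × 1052/3 = 209 + 350.67 ≈ 560
y = 363 + 2 × 1621/3 = 363 + 1080.67 ≈ 1444

(560, 1444)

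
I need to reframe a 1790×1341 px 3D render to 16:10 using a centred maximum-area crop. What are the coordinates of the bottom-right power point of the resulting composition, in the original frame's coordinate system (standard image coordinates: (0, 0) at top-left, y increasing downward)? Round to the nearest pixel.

(1193, 857)

1790/1341 < 16/10, so the 16:10 crop keeps the full width 1790 and trims height to 1790 × 10/16 = 1118.75 px.
Top offset = (1341 − 1118.75)/2 = 111.12 px; left offset = 0.
Bottom-right is two-thirds across and two-thirds down within the crop:
x = 0.00 + 2 × 1790.00/3 ≈ 1193; y = 111.12 + 2 × 1118.75/3 ≈ 857.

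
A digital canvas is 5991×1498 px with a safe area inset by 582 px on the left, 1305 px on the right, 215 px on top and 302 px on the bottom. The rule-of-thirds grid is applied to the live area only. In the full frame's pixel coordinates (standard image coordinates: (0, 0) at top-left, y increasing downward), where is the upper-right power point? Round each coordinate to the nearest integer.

Content width = 5991 − 582 − 1305 = 4104 px; content height = 1498 − 215 − 302 = 981 px.
Upper-right is two-thirds across and one-third down within the live area.
x = 582 + 2 × 4104/3 = 582 + 2736.00 ≈ 3318
y = 215 + 1 × 981/3 = 215 + 327.00 ≈ 542

(3318, 542)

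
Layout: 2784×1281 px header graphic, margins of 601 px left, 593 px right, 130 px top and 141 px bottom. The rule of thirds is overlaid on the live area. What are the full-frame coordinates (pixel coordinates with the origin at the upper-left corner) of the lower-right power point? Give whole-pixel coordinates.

x = 1661 px, y = 803 px

Content width = 2784 − 601 − 593 = 1590 px; content height = 1281 − 130 − 141 = 1010 px.
Lower-right is two-thirds across and two-thirds down within the live area.
x = 601 + 2 × 1590/3 = 601 + 1060.00 ≈ 1661
y = 130 + 2 × 1010/3 = 130 + 673.33 ≈ 803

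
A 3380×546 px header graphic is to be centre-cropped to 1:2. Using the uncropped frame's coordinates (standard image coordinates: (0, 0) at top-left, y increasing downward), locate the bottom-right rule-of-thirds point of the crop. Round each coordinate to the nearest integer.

(1736, 364)

3380/546 > 1/2, so the 1:2 crop keeps the full height 546 and trims width to 546 × 1/2 = 273.00 px.
Left offset = (3380 − 273.00)/2 = 1553.50 px; top offset = 0.
Bottom-right is two-thirds across and two-thirds down within the crop:
x = 1553.50 + 2 × 273.00/3 ≈ 1736; y = 0.00 + 2 × 546.00/3 ≈ 364.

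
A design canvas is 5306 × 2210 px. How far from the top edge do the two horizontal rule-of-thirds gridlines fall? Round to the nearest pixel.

y = 737 px and y = 1473 px

2210 / 3 = 736.67, so the horizontal lines sit at one and two thirds of 2210.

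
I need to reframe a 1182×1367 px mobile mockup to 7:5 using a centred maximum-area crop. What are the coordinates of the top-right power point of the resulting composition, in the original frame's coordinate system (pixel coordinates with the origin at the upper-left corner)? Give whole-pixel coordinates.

x = 788 px, y = 543 px

1182/1367 < 7/5, so the 7:5 crop keeps the full width 1182 and trims height to 1182 × 5/7 = 844.29 px.
Top offset = (1367 − 844.29)/2 = 261.36 px; left offset = 0.
Top-right is two-thirds across and one-third down within the crop:
x = 0.00 + 2 × 1182.00/3 ≈ 788; y = 261.36 + 1 × 844.29/3 ≈ 543.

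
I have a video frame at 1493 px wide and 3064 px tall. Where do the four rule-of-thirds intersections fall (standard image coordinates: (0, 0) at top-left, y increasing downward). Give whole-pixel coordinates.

(498, 1021), (995, 1021), (498, 2043), (995, 2043)

One third of 1493 is 497.67; one third of 3064 is 1021.33.
Vertical third lines at x = 498 and x = 995; horizontal third lines at y = 1021 and y = 2043.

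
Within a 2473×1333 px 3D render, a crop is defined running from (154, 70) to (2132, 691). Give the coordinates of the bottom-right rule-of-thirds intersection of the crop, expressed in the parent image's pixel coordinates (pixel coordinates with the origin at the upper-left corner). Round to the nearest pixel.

x = 1473 px, y = 484 px

Crop width = 2132 − 154 = 1978 px; one third is 659.33 px.
Crop height = 691 − 70 = 621 px; one third is 207.00 px.
The bottom-right point is two-thirds across and two-thirds down within the crop:
x = 154 + 2 × 659.33 ≈ 1473; y = 70 + 2 × 207.00 ≈ 484.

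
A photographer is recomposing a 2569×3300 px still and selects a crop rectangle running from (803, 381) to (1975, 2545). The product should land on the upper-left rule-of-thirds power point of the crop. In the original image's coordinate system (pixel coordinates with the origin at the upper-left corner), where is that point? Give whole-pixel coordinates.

(1194, 1102)

Crop width = 1975 − 803 = 1172 px; one third is 390.67 px.
Crop height = 2545 − 381 = 2164 px; one third is 721.33 px.
The upper-left point is one-third across and one-third down within the crop:
x = 803 + 1 × 390.67 ≈ 1194; y = 381 + 1 × 721.33 ≈ 1102.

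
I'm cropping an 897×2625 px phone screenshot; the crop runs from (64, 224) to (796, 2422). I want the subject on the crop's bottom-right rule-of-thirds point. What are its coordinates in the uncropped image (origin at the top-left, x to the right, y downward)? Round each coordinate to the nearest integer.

x = 552 px, y = 1689 px

Crop width = 796 − 64 = 732 px; one third is 244.00 px.
Crop height = 2422 − 224 = 2198 px; one third is 732.67 px.
The bottom-right point is two-thirds across and two-thirds down within the crop:
x = 64 + 2 × 244.00 ≈ 552; y = 224 + 2 × 732.67 ≈ 1689.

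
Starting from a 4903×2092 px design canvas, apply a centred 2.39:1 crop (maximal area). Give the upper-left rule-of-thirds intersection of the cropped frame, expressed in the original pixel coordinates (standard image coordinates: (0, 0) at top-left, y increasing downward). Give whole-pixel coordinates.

x = 1634 px, y = 704 px

4903/2092 < 2.39/1, so the 2.39:1 crop keeps the full width 4903 and trims height to 4903 × 1/2.39 = 2051.46 px.
Top offset = (2092 − 2051.46)/2 = 20.27 px; left offset = 0.
Upper-left is one-third across and one-third down within the crop:
x = 0.00 + 1 × 4903.00/3 ≈ 1634; y = 20.27 + 1 × 2051.46/3 ≈ 704.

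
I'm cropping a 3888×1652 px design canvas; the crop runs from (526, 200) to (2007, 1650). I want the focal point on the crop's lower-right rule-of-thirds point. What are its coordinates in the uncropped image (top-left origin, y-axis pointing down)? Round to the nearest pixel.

(1513, 1167)

Crop width = 2007 − 526 = 1481 px; one third is 493.67 px.
Crop height = 1650 − 200 = 1450 px; one third is 483.33 px.
The lower-right point is two-thirds across and two-thirds down within the crop:
x = 526 + 2 × 493.67 ≈ 1513; y = 200 + 2 × 483.33 ≈ 1167.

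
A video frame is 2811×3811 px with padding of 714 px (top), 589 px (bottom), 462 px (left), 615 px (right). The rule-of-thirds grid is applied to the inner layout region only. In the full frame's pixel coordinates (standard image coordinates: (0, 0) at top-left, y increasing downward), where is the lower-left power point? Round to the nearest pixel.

x = 1040 px, y = 2386 px

Content width = 2811 − 462 − 615 = 1734 px; content height = 3811 − 714 − 589 = 2508 px.
Lower-left is one-third across and two-thirds down within the inner layout region.
x = 462 + 1 × 1734/3 = 462 + 578.00 ≈ 1040
y = 714 + 2 × 2508/3 = 714 + 1672.00 ≈ 2386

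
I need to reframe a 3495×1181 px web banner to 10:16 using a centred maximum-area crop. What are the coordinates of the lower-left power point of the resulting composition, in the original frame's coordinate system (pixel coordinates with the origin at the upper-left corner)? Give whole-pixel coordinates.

(1624, 787)

3495/1181 > 10/16, so the 10:16 crop keeps the full height 1181 and trims width to 1181 × 10/16 = 738.12 px.
Left offset = (3495 − 738.12)/2 = 1378.44 px; top offset = 0.
Lower-left is one-third across and two-thirds down within the crop:
x = 1378.44 + 1 × 738.12/3 ≈ 1624; y = 0.00 + 2 × 1181.00/3 ≈ 787.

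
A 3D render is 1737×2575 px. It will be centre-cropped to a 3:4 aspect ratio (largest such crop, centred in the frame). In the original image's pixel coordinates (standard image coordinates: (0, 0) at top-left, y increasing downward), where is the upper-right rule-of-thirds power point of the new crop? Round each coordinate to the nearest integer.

1737/2575 < 3/4, so the 3:4 crop keeps the full width 1737 and trims height to 1737 × 4/3 = 2316.00 px.
Top offset = (2575 − 2316.00)/2 = 129.50 px; left offset = 0.
Upper-right is two-thirds across and one-third down within the crop:
x = 0.00 + 2 × 1737.00/3 ≈ 1158; y = 129.50 + 1 × 2316.00/3 ≈ 902.

(1158, 902)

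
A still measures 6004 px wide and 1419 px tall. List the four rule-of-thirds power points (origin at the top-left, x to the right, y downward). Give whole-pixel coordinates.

(2001, 473), (4003, 473), (2001, 946), (4003, 946)

One third of 6004 is 2001.33; one third of 1419 is 473.
Vertical third lines at x = 2001 and x = 4003; horizontal third lines at y = 473 and y = 946.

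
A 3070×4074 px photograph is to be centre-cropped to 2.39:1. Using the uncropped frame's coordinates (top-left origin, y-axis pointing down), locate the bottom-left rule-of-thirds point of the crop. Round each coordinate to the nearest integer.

3070/4074 < 2.39/1, so the 2.39:1 crop keeps the full width 3070 and trims height to 3070 × 1/2.39 = 1284.52 px.
Top offset = (4074 − 1284.52)/2 = 1394.74 px; left offset = 0.
Bottom-left is one-third across and two-thirds down within the crop:
x = 0.00 + 1 × 3070.00/3 ≈ 1023; y = 1394.74 + 2 × 1284.52/3 ≈ 2251.

x = 1023 px, y = 2251 px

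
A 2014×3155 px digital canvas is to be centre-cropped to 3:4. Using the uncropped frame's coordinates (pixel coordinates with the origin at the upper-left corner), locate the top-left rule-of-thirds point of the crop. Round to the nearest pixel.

2014/3155 < 3/4, so the 3:4 crop keeps the full width 2014 and trims height to 2014 × 4/3 = 2685.33 px.
Top offset = (3155 − 2685.33)/2 = 234.83 px; left offset = 0.
Top-left is one-third across and one-third down within the crop:
x = 0.00 + 1 × 2014.00/3 ≈ 671; y = 234.83 + 1 × 2685.33/3 ≈ 1130.

x = 671 px, y = 1130 px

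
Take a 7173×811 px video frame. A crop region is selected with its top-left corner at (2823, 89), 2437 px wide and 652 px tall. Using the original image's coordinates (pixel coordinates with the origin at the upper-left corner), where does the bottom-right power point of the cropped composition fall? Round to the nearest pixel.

(4448, 524)

One third of the crop width 2437 is 812.33 px.
One third of the crop height 652 is 217.33 px.
The bottom-right point is two-thirds across and two-thirds down within the crop:
x = 2823 + 2 × 812.33 ≈ 4448; y = 89 + 2 × 217.33 ≈ 524.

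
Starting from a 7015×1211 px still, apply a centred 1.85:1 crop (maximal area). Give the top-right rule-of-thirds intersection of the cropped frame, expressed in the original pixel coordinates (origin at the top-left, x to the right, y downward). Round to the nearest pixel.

(3881, 404)

7015/1211 > 1.85/1, so the 1.85:1 crop keeps the full height 1211 and trims width to 1211 × 1.85/1 = 2240.35 px.
Left offset = (7015 − 2240.35)/2 = 2387.32 px; top offset = 0.
Top-right is two-thirds across and one-third down within the crop:
x = 2387.32 + 2 × 2240.35/3 ≈ 3881; y = 0.00 + 1 × 1211.00/3 ≈ 404.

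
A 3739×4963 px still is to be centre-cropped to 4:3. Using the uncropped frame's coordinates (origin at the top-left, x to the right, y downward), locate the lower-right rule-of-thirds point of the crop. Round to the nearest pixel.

3739/4963 < 4/3, so the 4:3 crop keeps the full width 3739 and trims height to 3739 × 3/4 = 2804.25 px.
Top offset = (4963 − 2804.25)/2 = 1079.38 px; left offset = 0.
Lower-right is two-thirds across and two-thirds down within the crop:
x = 0.00 + 2 × 3739.00/3 ≈ 2493; y = 1079.38 + 2 × 2804.25/3 ≈ 2949.

(2493, 2949)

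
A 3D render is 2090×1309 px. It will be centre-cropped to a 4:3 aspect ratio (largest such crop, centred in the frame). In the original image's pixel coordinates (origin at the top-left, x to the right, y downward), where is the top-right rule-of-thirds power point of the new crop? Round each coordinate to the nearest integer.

x = 1336 px, y = 436 px

2090/1309 > 4/3, so the 4:3 crop keeps the full height 1309 and trims width to 1309 × 4/3 = 1745.33 px.
Left offset = (2090 − 1745.33)/2 = 172.33 px; top offset = 0.
Top-right is two-thirds across and one-third down within the crop:
x = 172.33 + 2 × 1745.33/3 ≈ 1336; y = 0.00 + 1 × 1309.00/3 ≈ 436.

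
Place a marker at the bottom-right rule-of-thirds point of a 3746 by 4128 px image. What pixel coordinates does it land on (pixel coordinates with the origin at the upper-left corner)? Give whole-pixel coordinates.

x = 2497 px, y = 2752 px

The bottom-right point sits two-thirds of the way across and two-thirds of the way down.
x = 2 × 3746/3 ≈ 2497; y = 2 × 4128/3 ≈ 2752.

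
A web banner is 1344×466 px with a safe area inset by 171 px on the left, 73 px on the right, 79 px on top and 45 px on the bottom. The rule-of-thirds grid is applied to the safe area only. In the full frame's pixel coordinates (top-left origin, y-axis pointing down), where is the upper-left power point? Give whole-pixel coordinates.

x = 538 px, y = 193 px

Content width = 1344 − 171 − 73 = 1100 px; content height = 466 − 79 − 45 = 342 px.
Upper-left is one-third across and one-third down within the safe area.
x = 171 + 1 × 1100/3 = 171 + 366.67 ≈ 538
y = 79 + 1 × 342/3 = 79 + 114.00 ≈ 193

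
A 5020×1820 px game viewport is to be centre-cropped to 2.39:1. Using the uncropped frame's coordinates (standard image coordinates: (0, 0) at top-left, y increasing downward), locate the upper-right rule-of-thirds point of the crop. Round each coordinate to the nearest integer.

5020/1820 > 2.39/1, so the 2.39:1 crop keeps the full height 1820 and trims width to 1820 × 2.39/1 = 4349.80 px.
Left offset = (5020 − 4349.80)/2 = 335.10 px; top offset = 0.
Upper-right is two-thirds across and one-third down within the crop:
x = 335.10 + 2 × 4349.80/3 ≈ 3235; y = 0.00 + 1 × 1820.00/3 ≈ 607.

(3235, 607)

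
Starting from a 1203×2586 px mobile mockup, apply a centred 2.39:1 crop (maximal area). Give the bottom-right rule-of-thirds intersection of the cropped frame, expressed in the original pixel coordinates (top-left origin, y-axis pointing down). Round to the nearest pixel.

x = 802 px, y = 1377 px

1203/2586 < 2.39/1, so the 2.39:1 crop keeps the full width 1203 and trims height to 1203 × 1/2.39 = 503.35 px.
Top offset = (2586 − 503.35)/2 = 1041.33 px; left offset = 0.
Bottom-right is two-thirds across and two-thirds down within the crop:
x = 0.00 + 2 × 1203.00/3 ≈ 802; y = 1041.33 + 2 × 503.35/3 ≈ 1377.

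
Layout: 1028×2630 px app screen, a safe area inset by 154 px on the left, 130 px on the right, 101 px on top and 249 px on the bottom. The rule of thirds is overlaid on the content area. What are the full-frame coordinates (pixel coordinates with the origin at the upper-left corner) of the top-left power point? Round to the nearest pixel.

(402, 861)

Content width = 1028 − 154 − 130 = 744 px; content height = 2630 − 101 − 249 = 2280 px.
Top-left is one-third across and one-third down within the content area.
x = 154 + 1 × 744/3 = 154 + 248.00 ≈ 402
y = 101 + 1 × 2280/3 = 101 + 760.00 ≈ 861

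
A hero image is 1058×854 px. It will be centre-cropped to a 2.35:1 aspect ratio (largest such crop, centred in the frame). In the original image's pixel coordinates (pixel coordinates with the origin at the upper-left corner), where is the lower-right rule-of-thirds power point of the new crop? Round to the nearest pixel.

1058/854 < 2.35/1, so the 2.35:1 crop keeps the full width 1058 and trims height to 1058 × 1/2.35 = 450.21 px.
Top offset = (854 − 450.21)/2 = 201.89 px; left offset = 0.
Lower-right is two-thirds across and two-thirds down within the crop:
x = 0.00 + 2 × 1058.00/3 ≈ 705; y = 201.89 + 2 × 450.21/3 ≈ 502.

x = 705 px, y = 502 px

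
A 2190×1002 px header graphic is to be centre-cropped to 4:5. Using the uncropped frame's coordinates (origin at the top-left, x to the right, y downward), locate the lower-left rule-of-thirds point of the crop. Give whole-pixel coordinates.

(961, 668)

2190/1002 > 4/5, so the 4:5 crop keeps the full height 1002 and trims width to 1002 × 4/5 = 801.60 px.
Left offset = (2190 − 801.60)/2 = 694.20 px; top offset = 0.
Lower-left is one-third across and two-thirds down within the crop:
x = 694.20 + 1 × 801.60/3 ≈ 961; y = 0.00 + 2 × 1002.00/3 ≈ 668.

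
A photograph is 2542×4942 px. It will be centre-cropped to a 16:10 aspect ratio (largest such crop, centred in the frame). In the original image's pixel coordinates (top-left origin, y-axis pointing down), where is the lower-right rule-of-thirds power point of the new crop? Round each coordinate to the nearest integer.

2542/4942 < 16/10, so the 16:10 crop keeps the full width 2542 and trims height to 2542 × 10/16 = 1588.75 px.
Top offset = (4942 − 1588.75)/2 = 1676.62 px; left offset = 0.
Lower-right is two-thirds across and two-thirds down within the crop:
x = 0.00 + 2 × 2542.00/3 ≈ 1695; y = 1676.62 + 2 × 1588.75/3 ≈ 2736.

(1695, 2736)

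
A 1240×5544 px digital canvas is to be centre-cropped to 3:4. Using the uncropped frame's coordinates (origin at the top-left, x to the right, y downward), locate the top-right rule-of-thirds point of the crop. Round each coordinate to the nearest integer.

1240/5544 < 3/4, so the 3:4 crop keeps the full width 1240 and trims height to 1240 × 4/3 = 1653.33 px.
Top offset = (5544 − 1653.33)/2 = 1945.33 px; left offset = 0.
Top-right is two-thirds across and one-third down within the crop:
x = 0.00 + 2 × 1240.00/3 ≈ 827; y = 1945.33 + 1 × 1653.33/3 ≈ 2496.

(827, 2496)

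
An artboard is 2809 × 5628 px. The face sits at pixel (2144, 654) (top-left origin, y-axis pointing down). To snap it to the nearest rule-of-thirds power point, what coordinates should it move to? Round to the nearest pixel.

Third lines: x ∈ {936, 1873}, y ∈ {1876, 3752}.
2144 is closer to x = 1873; 654 is closer to y = 1876.
So the nearest intersection is the upper-right power point.

x = 1873 px, y = 1876 px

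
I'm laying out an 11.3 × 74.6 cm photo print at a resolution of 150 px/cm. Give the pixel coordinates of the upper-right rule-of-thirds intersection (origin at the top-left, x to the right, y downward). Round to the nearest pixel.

(1130, 3730)

In pixels the canvas is 11.3 × 150 = 1695 wide and 74.6 × 150 = 11190 tall.
The upper-right point is two-thirds across and one-third down:
x = 2 × 1695/3 ≈ 1130; y = 1 × 11190/3 ≈ 3730.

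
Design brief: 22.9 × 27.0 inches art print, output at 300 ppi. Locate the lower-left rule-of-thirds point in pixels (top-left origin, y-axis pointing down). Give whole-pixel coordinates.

x = 2290 px, y = 5400 px

In pixels the canvas is 22.9 × 300 = 6870 wide and 27.0 × 300 = 8100 tall.
The lower-left point is one-third across and two-thirds down:
x = 1 × 6870/3 ≈ 2290; y = 2 × 8100/3 ≈ 5400.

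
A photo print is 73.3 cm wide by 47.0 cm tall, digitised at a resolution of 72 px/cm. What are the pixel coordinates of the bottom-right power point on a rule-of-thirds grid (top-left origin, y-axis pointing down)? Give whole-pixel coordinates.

(3518, 2256)

In pixels the canvas is 73.3 × 72 = 5277.6 wide and 47.0 × 72 = 3384 tall.
The bottom-right point is two-thirds across and two-thirds down:
x = 2 × 5277.6/3 ≈ 3518; y = 2 × 3384/3 ≈ 2256.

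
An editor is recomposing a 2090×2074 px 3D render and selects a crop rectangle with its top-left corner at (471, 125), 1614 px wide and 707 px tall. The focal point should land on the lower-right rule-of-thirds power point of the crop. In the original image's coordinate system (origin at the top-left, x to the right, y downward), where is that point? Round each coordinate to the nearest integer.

(1547, 596)

One third of the crop width 1614 is 538.00 px.
One third of the crop height 707 is 235.67 px.
The lower-right point is two-thirds across and two-thirds down within the crop:
x = 471 + 2 × 538.00 ≈ 1547; y = 125 + 2 × 235.67 ≈ 596.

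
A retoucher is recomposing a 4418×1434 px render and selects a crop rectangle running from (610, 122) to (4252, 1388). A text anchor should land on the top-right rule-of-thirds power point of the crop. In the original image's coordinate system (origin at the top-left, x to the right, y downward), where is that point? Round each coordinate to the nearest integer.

Crop width = 4252 − 610 = 3642 px; one third is 1214.00 px.
Crop height = 1388 − 122 = 1266 px; one third is 422.00 px.
The top-right point is two-thirds across and one-third down within the crop:
x = 610 + 2 × 1214.00 ≈ 3038; y = 122 + 1 × 422.00 ≈ 544.

(3038, 544)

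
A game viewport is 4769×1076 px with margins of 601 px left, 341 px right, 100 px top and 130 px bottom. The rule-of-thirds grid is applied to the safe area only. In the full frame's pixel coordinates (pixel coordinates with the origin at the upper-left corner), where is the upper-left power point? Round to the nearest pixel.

Content width = 4769 − 601 − 341 = 3827 px; content height = 1076 − 100 − 130 = 846 px.
Upper-left is one-third across and one-third down within the safe area.
x = 601 + 1 × 3827/3 = 601 + 1275.67 ≈ 1877
y = 100 + 1 × 846/3 = 100 + 282.00 ≈ 382

x = 1877 px, y = 382 px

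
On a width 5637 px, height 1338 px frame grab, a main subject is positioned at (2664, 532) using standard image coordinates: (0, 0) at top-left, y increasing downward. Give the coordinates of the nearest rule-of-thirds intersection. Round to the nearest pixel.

Third lines: x ∈ {1879, 3758}, y ∈ {446, 892}.
2664 is closer to x = 1879; 532 is closer to y = 446.
So the nearest intersection is the upper-left power point.

x = 1879 px, y = 446 px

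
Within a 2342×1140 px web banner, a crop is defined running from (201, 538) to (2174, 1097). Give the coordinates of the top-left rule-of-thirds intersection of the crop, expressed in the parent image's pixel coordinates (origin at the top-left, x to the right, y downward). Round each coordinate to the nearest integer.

(859, 724)

Crop width = 2174 − 201 = 1973 px; one third is 657.67 px.
Crop height = 1097 − 538 = 559 px; one third is 186.33 px.
The top-left point is one-third across and one-third down within the crop:
x = 201 + 1 × 657.67 ≈ 859; y = 538 + 1 × 186.33 ≈ 724.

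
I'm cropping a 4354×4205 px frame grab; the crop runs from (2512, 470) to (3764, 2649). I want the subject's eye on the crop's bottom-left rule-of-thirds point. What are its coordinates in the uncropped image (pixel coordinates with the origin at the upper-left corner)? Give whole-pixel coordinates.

(2929, 1923)

Crop width = 3764 − 2512 = 1252 px; one third is 417.33 px.
Crop height = 2649 − 470 = 2179 px; one third is 726.33 px.
The bottom-left point is one-third across and two-thirds down within the crop:
x = 2512 + 1 × 417.33 ≈ 2929; y = 470 + 2 × 726.33 ≈ 1923.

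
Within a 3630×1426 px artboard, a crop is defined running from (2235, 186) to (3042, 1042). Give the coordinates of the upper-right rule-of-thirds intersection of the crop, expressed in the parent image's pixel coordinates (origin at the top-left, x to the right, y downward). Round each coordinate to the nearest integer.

(2773, 471)

Crop width = 3042 − 2235 = 807 px; one third is 269.00 px.
Crop height = 1042 − 186 = 856 px; one third is 285.33 px.
The upper-right point is two-thirds across and one-third down within the crop:
x = 2235 + 2 × 269.00 ≈ 2773; y = 186 + 1 × 285.33 ≈ 471.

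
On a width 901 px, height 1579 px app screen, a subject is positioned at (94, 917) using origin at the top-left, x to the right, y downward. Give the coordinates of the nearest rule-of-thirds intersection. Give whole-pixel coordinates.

(300, 1053)

Third lines: x ∈ {300, 601}, y ∈ {526, 1053}.
94 is closer to x = 300; 917 is closer to y = 1053.
So the nearest intersection is the lower-left power point.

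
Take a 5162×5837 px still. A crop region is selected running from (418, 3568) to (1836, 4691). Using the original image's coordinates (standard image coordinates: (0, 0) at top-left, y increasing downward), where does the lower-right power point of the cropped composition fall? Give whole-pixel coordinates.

Crop width = 1836 − 418 = 1418 px; one third is 472.67 px.
Crop height = 4691 − 3568 = 1123 px; one third is 374.33 px.
The lower-right point is two-thirds across and two-thirds down within the crop:
x = 418 + 2 × 472.67 ≈ 1363; y = 3568 + 2 × 374.33 ≈ 4317.

x = 1363 px, y = 4317 px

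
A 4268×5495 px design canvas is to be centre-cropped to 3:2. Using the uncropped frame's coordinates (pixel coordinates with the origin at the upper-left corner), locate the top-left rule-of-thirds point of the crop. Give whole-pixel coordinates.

x = 1423 px, y = 2273 px

4268/5495 < 3/2, so the 3:2 crop keeps the full width 4268 and trims height to 4268 × 2/3 = 2845.33 px.
Top offset = (5495 − 2845.33)/2 = 1324.83 px; left offset = 0.
Top-left is one-third across and one-third down within the crop:
x = 0.00 + 1 × 4268.00/3 ≈ 1423; y = 1324.83 + 1 × 2845.33/3 ≈ 2273.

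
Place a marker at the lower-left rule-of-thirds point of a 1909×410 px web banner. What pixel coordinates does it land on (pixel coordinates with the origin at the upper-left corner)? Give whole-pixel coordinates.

(636, 273)

The lower-left point sits one-third of the way across and two-thirds of the way down.
x = 1 × 1909/3 ≈ 636; y = 2 × 410/3 ≈ 273.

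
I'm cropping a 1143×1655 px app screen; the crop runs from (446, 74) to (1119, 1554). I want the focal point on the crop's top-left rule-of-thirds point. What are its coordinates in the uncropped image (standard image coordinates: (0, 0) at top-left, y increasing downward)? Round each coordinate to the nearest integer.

Crop width = 1119 − 446 = 673 px; one third is 224.33 px.
Crop height = 1554 − 74 = 1480 px; one third is 493.33 px.
The top-left point is one-third across and one-third down within the crop:
x = 446 + 1 × 224.33 ≈ 670; y = 74 + 1 × 493.33 ≈ 567.

(670, 567)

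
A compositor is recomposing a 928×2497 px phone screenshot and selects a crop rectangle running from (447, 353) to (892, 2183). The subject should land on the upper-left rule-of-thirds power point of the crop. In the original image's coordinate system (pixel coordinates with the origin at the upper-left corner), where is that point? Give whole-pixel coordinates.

Crop width = 892 − 447 = 445 px; one third is 148.33 px.
Crop height = 2183 − 353 = 1830 px; one third is 610.00 px.
The upper-left point is one-third across and one-third down within the crop:
x = 447 + 1 × 148.33 ≈ 595; y = 353 + 1 × 610.00 ≈ 963.

(595, 963)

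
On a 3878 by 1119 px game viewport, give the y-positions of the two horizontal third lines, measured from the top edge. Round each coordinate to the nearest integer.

1119 / 3 = 373, so the horizontal lines sit at one and two thirds of 1119.

373 px and 746 px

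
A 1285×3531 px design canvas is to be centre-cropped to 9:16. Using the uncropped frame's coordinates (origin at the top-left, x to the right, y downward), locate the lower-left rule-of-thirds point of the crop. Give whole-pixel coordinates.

(428, 2146)

1285/3531 < 9/16, so the 9:16 crop keeps the full width 1285 and trims height to 1285 × 16/9 = 2284.44 px.
Top offset = (3531 − 2284.44)/2 = 623.28 px; left offset = 0.
Lower-left is one-third across and two-thirds down within the crop:
x = 0.00 + 1 × 1285.00/3 ≈ 428; y = 623.28 + 2 × 2284.44/3 ≈ 2146.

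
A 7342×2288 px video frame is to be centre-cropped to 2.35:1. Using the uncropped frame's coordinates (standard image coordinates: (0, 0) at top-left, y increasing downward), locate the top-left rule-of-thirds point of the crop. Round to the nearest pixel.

7342/2288 > 2.35/1, so the 2.35:1 crop keeps the full height 2288 and trims width to 2288 × 2.35/1 = 5376.80 px.
Left offset = (7342 − 5376.80)/2 = 982.60 px; top offset = 0.
Top-left is one-third across and one-third down within the crop:
x = 982.60 + 1 × 5376.80/3 ≈ 2775; y = 0.00 + 1 × 2288.00/3 ≈ 763.

(2775, 763)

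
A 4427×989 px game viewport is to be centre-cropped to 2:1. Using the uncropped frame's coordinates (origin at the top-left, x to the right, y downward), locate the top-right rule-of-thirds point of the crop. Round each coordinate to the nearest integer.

4427/989 > 2/1, so the 2:1 crop keeps the full height 989 and trims width to 989 × 2/1 = 1978.00 px.
Left offset = (4427 − 1978.00)/2 = 1224.50 px; top offset = 0.
Top-right is two-thirds across and one-third down within the crop:
x = 1224.50 + 2 × 1978.00/3 ≈ 2543; y = 0.00 + 1 × 989.00/3 ≈ 330.

(2543, 330)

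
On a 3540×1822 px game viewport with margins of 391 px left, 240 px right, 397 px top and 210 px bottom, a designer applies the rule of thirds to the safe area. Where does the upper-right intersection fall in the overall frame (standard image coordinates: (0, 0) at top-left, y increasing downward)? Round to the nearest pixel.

Content width = 3540 − 391 − 240 = 2909 px; content height = 1822 − 397 − 210 = 1215 px.
Upper-right is two-thirds across and one-third down within the safe area.
x = 391 + 2 × 2909/3 = 391 + 1939.33 ≈ 2330
y = 397 + 1 × 1215/3 = 397 + 405.00 ≈ 802

(2330, 802)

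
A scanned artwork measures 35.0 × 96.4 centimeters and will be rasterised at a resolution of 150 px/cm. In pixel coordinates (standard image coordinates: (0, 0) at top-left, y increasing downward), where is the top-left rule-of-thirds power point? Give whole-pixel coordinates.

(1750, 4820)

In pixels the canvas is 35.0 × 150 = 5250 wide and 96.4 × 150 = 14460 tall.
The top-left point is one-third across and one-third down:
x = 1 × 5250/3 ≈ 1750; y = 1 × 14460/3 ≈ 4820.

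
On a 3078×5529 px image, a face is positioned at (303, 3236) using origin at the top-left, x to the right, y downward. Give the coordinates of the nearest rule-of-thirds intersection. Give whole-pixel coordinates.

(1026, 3686)

Third lines: x ∈ {1026, 2052}, y ∈ {1843, 3686}.
303 is closer to x = 1026; 3236 is closer to y = 3686.
So the nearest intersection is the lower-left power point.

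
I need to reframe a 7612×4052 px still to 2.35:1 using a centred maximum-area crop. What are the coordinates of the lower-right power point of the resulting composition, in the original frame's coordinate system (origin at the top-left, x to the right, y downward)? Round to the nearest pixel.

7612/4052 < 2.35/1, so the 2.35:1 crop keeps the full width 7612 and trims height to 7612 × 1/2.35 = 3239.15 px.
Top offset = (4052 − 3239.15)/2 = 406.43 px; left offset = 0.
Lower-right is two-thirds across and two-thirds down within the crop:
x = 0.00 + 2 × 7612.00/3 ≈ 5075; y = 406.43 + 2 × 3239.15/3 ≈ 2566.

x = 5075 px, y = 2566 px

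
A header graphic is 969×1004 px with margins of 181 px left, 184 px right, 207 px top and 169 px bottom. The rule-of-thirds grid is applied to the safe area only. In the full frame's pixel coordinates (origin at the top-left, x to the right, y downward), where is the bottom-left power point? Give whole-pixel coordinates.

Content width = 969 − 181 − 184 = 604 px; content height = 1004 − 207 − 169 = 628 px.
Bottom-left is one-third across and two-thirds down within the safe area.
x = 181 + 1 × 604/3 = 181 + 201.33 ≈ 382
y = 207 + 2 × 628/3 = 207 + 418.67 ≈ 626

(382, 626)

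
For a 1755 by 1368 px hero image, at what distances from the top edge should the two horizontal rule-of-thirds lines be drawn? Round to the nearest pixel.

y = 456 px and y = 912 px

1368 / 3 = 456, so the horizontal lines sit at one and two thirds of 1368.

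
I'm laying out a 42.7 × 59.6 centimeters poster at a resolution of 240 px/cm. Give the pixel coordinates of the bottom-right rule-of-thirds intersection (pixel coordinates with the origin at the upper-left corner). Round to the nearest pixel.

In pixels the canvas is 42.7 × 240 = 10248 wide and 59.6 × 240 = 14304 tall.
The bottom-right point is two-thirds across and two-thirds down:
x = 2 × 10248/3 ≈ 6832; y = 2 × 14304/3 ≈ 9536.

(6832, 9536)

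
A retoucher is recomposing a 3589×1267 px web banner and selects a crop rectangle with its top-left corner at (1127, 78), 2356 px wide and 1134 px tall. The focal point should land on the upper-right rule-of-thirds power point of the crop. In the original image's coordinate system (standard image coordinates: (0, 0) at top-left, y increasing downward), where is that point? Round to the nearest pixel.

One third of the crop width 2356 is 785.33 px.
One third of the crop height 1134 is 378.00 px.
The upper-right point is two-thirds across and one-third down within the crop:
x = 1127 + 2 × 785.33 ≈ 2698; y = 78 + 1 × 378.00 ≈ 456.

(2698, 456)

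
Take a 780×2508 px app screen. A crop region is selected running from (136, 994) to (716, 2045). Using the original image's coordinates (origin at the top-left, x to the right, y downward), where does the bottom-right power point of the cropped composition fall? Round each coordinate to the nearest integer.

x = 523 px, y = 1695 px

Crop width = 716 − 136 = 580 px; one third is 193.33 px.
Crop height = 2045 − 994 = 1051 px; one third is 350.33 px.
The bottom-right point is two-thirds across and two-thirds down within the crop:
x = 136 + 2 × 193.33 ≈ 523; y = 994 + 2 × 350.33 ≈ 1695.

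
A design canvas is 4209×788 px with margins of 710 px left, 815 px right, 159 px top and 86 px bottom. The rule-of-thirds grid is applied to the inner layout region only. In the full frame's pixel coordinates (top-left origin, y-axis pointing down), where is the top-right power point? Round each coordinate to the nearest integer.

x = 2499 px, y = 340 px

Content width = 4209 − 710 − 815 = 2684 px; content height = 788 − 159 − 86 = 543 px.
Top-right is two-thirds across and one-third down within the inner layout region.
x = 710 + 2 × 2684/3 = 710 + 1789.33 ≈ 2499
y = 159 + 1 × 543/3 = 159 + 181.00 ≈ 340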